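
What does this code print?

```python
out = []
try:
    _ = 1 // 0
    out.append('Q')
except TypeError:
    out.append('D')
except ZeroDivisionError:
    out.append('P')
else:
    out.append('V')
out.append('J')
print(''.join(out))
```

Execution trace: 'P' (except ZeroDivisionError) → 'J' (after the try/except). Output: PJ

Answer: PJ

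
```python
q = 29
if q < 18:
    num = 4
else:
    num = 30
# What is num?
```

Trace:
`q = 29` → q = 29
`if q < 18: ...` → q < 18 is False, take else branch → num = 30
So num = 30

Answer: 30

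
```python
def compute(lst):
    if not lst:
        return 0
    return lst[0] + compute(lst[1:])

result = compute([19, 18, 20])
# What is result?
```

19 + 18 + 20 + 0 = 57

Answer: 57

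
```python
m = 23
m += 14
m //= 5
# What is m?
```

Trace:
`m = 23` → m = 23
`m += 14` → m = 37
`m //= 5` → m = 7
So m = 7

Answer: 7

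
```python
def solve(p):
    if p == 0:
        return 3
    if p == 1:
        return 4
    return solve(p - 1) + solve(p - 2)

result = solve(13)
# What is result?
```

Build up from base cases: solve(0)=3, solve(1)=4, solve(2)=7, solve(3)=11, solve(4)=18, solve(5)=29, solve(6)=47, ..., solve(13)=1364

Answer: 1364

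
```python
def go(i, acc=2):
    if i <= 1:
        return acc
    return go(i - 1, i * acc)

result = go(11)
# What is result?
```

Accumulator trace (n, acc): (11, 2) -> (10, 22) -> (9, 220) -> (8, 1980) -> (7, 15840) -> (6, 110880) -> (5, 665280) -> (4, 3326400) -> (3, 13305600) -> (2, 39916800) -> (1, 79833600) -> return 79833600

Answer: 79833600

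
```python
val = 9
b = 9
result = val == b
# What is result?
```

Trace:
`val = 9` → val = 9
`b = 9` → b = 9
`result = val == b` → result = True
So result = True

Answer: True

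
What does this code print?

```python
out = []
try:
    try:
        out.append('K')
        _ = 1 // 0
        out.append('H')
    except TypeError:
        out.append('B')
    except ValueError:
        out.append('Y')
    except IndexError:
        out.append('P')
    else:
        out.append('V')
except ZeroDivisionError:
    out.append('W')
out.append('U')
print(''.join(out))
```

Execution trace: 'K' (try body) → 'W' (outer except ZeroDivisionError) → 'U' (after the try/except). Output: KWU

Answer: KWU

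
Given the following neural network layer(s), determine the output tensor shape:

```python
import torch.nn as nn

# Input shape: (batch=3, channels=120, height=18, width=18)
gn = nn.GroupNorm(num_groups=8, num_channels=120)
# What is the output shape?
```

Input: (3, 120, 18, 18) -> Output: (3, 120, 18, 18)

Answer: (3, 120, 18, 18)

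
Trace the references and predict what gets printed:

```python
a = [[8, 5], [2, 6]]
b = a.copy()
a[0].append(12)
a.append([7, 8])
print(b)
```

Key concept: shallow copy with nested lists.
Step by step:
`a = [[8, 5], [2, 6]]` → a = [[8, 5], [2, 6]]
`b = a.copy()` → b = [[8, 5], [2, 6]]
`a[0].append(12)` → a = [[8, 5, 12], [2, 6]]; b = [[8, 5, 12], [2, 6]]
`a.append([7, 8])` → a = [[8, 5, 12], [2, 6], [7, 8]]
`print(b)` → prints [[8, 5, 12], [2, 6]]

Answer: [[8, 5, 12], [2, 6]]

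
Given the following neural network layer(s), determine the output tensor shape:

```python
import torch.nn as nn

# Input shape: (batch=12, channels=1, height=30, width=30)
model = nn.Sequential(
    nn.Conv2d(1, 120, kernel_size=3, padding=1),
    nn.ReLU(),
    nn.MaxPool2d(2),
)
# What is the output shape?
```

Input: (12, 1, 30, 30) -> after Conv2d: (12, 120, 30, 30) -> after ReLU: (12, 120, 30, 30) -> Output: (12, 120, 15, 15)

Answer: (12, 120, 15, 15)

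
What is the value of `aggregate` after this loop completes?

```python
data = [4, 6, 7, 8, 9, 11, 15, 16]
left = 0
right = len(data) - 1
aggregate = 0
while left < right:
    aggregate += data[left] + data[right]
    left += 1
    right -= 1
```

Sum of pairs from ends
`aggregate` takes the values: 0 → 20 → 41 → 59 → 76

Answer: 76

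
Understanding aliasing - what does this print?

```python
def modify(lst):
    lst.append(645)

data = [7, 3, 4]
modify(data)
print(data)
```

Key concept: function modifies passed list.
Step by step:
`data = [7, 3, 4]` → data = [7, 3, 4]
`modify(data)` → data = [7, 3, 4, 645]
`print(data)` → prints [7, 3, 4, 645]

Answer: [7, 3, 4, 645]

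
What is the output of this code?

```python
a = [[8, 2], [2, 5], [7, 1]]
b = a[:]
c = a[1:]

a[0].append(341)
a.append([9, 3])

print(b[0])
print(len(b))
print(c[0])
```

Key concept: slice with nested mutation.
Step by step:
`a = [[8, 2], [2, 5], [7, 1]]` → a = [[8, 2], [2, 5], [7, 1]]
`b = a[:]` → b = [[8, 2], [2, 5], [7, 1]]
`c = a[1:]` → c = [[2, 5], [7, 1]]
`a[0].append(341)` → a = [[8, 2, 341], [2, 5], [7, 1]]; b = [[8, 2, 341], [2, 5], [7, 1]]
`a.append([9, 3])` → a = [[8, 2, 341], [2, 5], [7, 1], [9, 3]]
`print(b[0])` → prints [8, 2, 341]
`print(len(b))` → prints 3
`print(c[0])` → prints [2, 5]

Answer:
[8, 2, 341]
3
[2, 5]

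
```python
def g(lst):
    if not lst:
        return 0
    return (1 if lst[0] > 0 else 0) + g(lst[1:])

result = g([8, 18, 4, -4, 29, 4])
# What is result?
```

Count of positive elements in [8, 18, 4, -4, 29, 4] = 5

Answer: 5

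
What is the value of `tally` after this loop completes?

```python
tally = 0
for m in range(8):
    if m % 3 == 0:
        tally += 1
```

Count numbers divisible by 3 in range(8)
`tally` takes the values: 0 → 1 → 2 → 3

Answer: 3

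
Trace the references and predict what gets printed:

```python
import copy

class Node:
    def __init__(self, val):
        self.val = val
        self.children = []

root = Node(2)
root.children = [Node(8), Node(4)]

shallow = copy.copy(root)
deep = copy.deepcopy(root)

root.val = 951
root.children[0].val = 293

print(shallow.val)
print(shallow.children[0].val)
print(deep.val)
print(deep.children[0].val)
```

Key concept: deep copy with custom objects.
Step by step:
`root = Node(2)` → root = Node(val=2, children=[])
`root.children = [Node(8), Node(4)]` → root = Node(val=2, children=[Node(val=8, children=[]), Node(val=4, children=[])])
`shallow = copy.copy(root)` → shallow = Node(val=2, children=[Node(val=8, children=[]), Node(val=4, children=[])])
`deep = copy.deepcopy(root)` → deep = Node(val=2, children=[Node(val=8, children=[]), Node(val=4, children=[])])
`root.val = 951` → root = Node(val=951, children=[Node(val=8, children=[]), Node(val=4, children=[])])
`root.children[0].val = 293` → root = Node(val=951, children=[Node(val=293, children=[]), Node(val=4, children=[])]); shallow = Node(val=2, children=[Node(val=293, children=[]), Node(val=4, children=[])])
`print(shallow.val)` → prints 2
`print(shallow.children[0].val)` → prints 293
`print(deep.val)` → prints 2
`print(deep.children[0].val)` → prints 8

Answer:
2
293
2
8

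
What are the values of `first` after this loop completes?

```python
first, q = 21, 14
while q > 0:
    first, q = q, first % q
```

GCD of 21 and 14
`first` takes the values: 21 → 14 → 7

Answer: 7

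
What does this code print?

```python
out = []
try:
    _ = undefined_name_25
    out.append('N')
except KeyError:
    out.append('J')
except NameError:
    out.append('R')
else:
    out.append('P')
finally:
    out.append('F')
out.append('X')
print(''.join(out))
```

Execution trace: 'R' (except NameError) → 'F' (finally) → 'X' (after the try/except). Output: RFX

Answer: RFX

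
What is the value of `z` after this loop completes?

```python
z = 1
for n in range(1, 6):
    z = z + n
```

Start at 1, add 1 through 5
`z` takes the values: 1 → 2 → 4 → 7 → 11 → 16

Answer: 16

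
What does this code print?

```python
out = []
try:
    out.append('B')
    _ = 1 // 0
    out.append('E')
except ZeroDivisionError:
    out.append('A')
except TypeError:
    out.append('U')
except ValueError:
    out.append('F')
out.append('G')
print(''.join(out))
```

Execution trace: 'B' (try body) → 'A' (except ZeroDivisionError) → 'G' (after the try/except). Output: BAG

Answer: BAG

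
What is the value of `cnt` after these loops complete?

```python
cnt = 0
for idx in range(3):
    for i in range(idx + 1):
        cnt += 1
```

Triangle: 1 + 2 + ... + 3
`cnt` takes the values: 0 → 1 → 2 → 3 → 4 → 5 → 6

Answer: 6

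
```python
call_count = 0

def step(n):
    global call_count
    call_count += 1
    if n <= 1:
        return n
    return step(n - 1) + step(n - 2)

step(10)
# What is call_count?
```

Calls(n) = 1 + Calls(n-1) + Calls(n-2); Calls(0)=Calls(1)=1. For n=10 this gives 177.

Answer: 177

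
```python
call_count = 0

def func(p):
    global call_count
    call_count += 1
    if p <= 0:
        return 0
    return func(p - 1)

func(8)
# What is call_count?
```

Linear recursion stepping by 1: 9 calls from p=8 down to ≤0.

Answer: 9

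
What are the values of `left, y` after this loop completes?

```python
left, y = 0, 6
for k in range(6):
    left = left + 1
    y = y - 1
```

left goes 0→6, y goes 6→0
`left, y` takes the values: (0, 6) → (1, 6) → (1, 5) → (2, 5) → (2, 4) → (3, 4) → (3, 3) → (4, 3) → (4, 2) → (5, 2) → (5, 1) → (6, 1) → (6, 0)

Answer: 6, 0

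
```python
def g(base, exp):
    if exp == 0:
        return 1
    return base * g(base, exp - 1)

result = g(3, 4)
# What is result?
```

g(3, 4) = 3 * 3 * 3 * 3 = 81

Answer: 81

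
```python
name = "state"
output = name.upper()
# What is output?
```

Trace:
`name = "state"` → name = 'state'
`output = name.upper()` → output = 'STATE'
So output = 'STATE'

Answer: 'STATE'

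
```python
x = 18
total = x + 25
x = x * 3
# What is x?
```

Trace:
`x = 18` → x = 18
`total = x + 25` → total = 43
`x = x * 3` → x = 54
So x = 54

Answer: 54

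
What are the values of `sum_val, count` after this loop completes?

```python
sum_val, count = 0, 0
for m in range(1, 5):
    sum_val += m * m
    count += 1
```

Sum of squares and count
`sum_val, count` takes the values: (0, 0) → (1, 0) → (1, 1) → (5, 1) → (5, 2) → (14, 2) → (14, 3) → (30, 3) → (30, 4)

Answer: 30, 4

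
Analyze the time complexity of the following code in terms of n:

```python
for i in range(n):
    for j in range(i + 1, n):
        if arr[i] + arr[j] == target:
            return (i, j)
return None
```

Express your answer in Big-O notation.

This is Two sum brute force. Time complexity: O(n²).

Answer: O(n²)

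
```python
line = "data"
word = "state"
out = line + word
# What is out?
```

Trace:
`line = "data"` → line = 'data'
`word = "state"` → word = 'state'
`out = line + word` → out = 'datastate'
So out = 'datastate'

Answer: 'datastate'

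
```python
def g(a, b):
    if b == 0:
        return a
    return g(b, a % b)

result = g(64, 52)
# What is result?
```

g(64, 52) -> g(52, 12) -> g(12, 4) -> g(4, 0) -> 4

Answer: 4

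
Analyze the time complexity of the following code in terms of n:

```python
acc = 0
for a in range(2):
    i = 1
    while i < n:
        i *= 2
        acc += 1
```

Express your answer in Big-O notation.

Each loop level contributes: 1 × log n. Multiplying the contributions gives O(log n).

Answer: O(log n)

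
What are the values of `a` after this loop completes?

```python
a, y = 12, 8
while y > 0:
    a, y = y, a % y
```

GCD of 12 and 8
`a` takes the values: 12 → 8 → 4

Answer: 4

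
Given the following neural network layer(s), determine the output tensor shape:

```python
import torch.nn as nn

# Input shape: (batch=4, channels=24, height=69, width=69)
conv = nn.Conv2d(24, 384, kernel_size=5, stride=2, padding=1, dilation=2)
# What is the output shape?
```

Input: (4, 24, 69, 69) -> Output: (4, 384, 32, 32)

Answer: (4, 384, 32, 32)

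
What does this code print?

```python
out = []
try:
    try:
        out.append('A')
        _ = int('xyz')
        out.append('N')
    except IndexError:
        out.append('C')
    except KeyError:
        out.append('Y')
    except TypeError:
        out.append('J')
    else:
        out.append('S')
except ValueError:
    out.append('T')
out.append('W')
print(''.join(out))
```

Execution trace: 'A' (try body) → 'T' (outer except ValueError) → 'W' (after the try/except). Output: ATW

Answer: ATW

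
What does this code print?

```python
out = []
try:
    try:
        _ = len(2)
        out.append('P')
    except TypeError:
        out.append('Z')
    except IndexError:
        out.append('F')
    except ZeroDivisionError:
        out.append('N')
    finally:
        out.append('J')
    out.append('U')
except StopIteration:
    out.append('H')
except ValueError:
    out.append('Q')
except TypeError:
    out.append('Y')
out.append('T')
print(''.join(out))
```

Execution trace: 'Z' (inner except TypeError) → 'J' (inner finally) → 'U' (try body, no exception) → 'T' (after the try/except). Output: ZJUT

Answer: ZJUT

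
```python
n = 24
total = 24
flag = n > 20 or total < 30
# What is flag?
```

Trace:
`n = 24` → n = 24
`total = 24` → total = 24
`flag = n > 20 or total < 30` → flag = True
So flag = True

Answer: True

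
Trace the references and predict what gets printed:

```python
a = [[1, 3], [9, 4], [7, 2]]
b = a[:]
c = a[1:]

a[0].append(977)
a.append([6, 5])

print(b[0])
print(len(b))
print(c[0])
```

Key concept: slice with nested mutation.
Step by step:
`a = [[1, 3], [9, 4], [7, 2]]` → a = [[1, 3], [9, 4], [7, 2]]
`b = a[:]` → b = [[1, 3], [9, 4], [7, 2]]
`c = a[1:]` → c = [[9, 4], [7, 2]]
`a[0].append(977)` → a = [[1, 3, 977], [9, 4], [7, 2]]; b = [[1, 3, 977], [9, 4], [7, 2]]
`a.append([6, 5])` → a = [[1, 3, 977], [9, 4], [7, 2], [6, 5]]
`print(b[0])` → prints [1, 3, 977]
`print(len(b))` → prints 3
`print(c[0])` → prints [9, 4]

Answer:
[1, 3, 977]
3
[9, 4]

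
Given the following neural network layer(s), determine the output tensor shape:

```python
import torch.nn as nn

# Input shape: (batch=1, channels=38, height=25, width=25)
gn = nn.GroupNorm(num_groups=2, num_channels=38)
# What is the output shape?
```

Input: (1, 38, 25, 25) -> Output: (1, 38, 25, 25)

Answer: (1, 38, 25, 25)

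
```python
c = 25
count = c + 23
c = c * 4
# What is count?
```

Trace:
`c = 25` → c = 25
`count = c + 23` → count = 48
`c = c * 4` → c = 100
So count = 48

Answer: 48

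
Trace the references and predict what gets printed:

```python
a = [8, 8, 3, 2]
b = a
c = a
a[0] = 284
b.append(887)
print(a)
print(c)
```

Key concept: multiple aliases.
Step by step:
`a = [8, 8, 3, 2]` → a = [8, 8, 3, 2]
`b = a` → b = [8, 8, 3, 2] (same object as a)
`c = a` → c = [8, 8, 3, 2] (same object as a, b)
`a[0] = 284` → a = [284, 8, 3, 2] (same object as b, c); b = [284, 8, 3, 2] (same object as a, c); c = [284, 8, 3, 2] (same object as a, b)
`b.append(887)` → a = [284, 8, 3, 2, 887] (same object as b, c); b = [284, 8, 3, 2, 887] (same object as a, c); c = [284, 8, 3, 2, 887] (same object as a, b)
`print(a)` → prints [284, 8, 3, 2, 887]
`print(c)` → prints [284, 8, 3, 2, 887]

Answer:
[284, 8, 3, 2, 887]
[284, 8, 3, 2, 887]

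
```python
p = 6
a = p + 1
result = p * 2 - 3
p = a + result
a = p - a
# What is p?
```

Trace:
`p = 6` → p = 6
`a = p + 1` → a = 7
`result = p * 2 - 3` → result = 9
`p = a + result` → p = 16
`a = p - a` → a = 9
So p = 16

Answer: 16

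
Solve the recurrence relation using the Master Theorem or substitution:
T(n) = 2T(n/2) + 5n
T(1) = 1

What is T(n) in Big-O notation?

By Master Theorem: a=2, b=2, f(n)=5n. Since log_2(2) = 1 and f(n) = Θ(n^1), Case 2 applies. T(n) = O(n log n).

Answer: O(n log n)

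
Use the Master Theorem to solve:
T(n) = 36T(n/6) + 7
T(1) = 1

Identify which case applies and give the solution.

a=36, b=6, f(n)=7. log_6(36) = 2. Since c=0 < 2, Case 1 applies: T(n) = Θ(n^log_b(a)) = O(n^2).

Answer: O(n^2) - Case 1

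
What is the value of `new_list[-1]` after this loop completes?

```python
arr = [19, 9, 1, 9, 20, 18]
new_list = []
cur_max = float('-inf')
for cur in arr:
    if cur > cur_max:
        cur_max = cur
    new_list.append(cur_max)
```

Running max ends at 20
`new_list` takes the values: [] → [19] → [19, 19] → [19, 19, 19] → [19, 19, 19, 19] → [19, 19, 19, 19, 20] → [19, 19, 19, 19, 20, 20]
So `new_list[-1]` = 20

Answer: 20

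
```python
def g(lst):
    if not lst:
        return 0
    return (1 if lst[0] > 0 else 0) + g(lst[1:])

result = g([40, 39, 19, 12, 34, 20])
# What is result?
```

Count of positive elements in [40, 39, 19, 12, 34, 20] = 6

Answer: 6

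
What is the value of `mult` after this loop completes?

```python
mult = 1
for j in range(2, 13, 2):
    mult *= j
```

Product of even numbers 2 to 12
`mult` takes the values: 1 → 2 → 8 → 48 → 384 → 3840 → 46080

Answer: 46080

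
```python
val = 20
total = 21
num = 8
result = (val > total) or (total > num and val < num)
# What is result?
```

Trace:
`val = 20` → val = 20
`total = 21` → total = 21
`num = 8` → num = 8
`result = (val > total) or (total > num and val < num)` → result = False
So result = False

Answer: False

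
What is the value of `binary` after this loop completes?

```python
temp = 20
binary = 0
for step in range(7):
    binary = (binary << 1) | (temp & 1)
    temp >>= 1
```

Reverse lowest 7 bits of 20
`binary` takes the values: 0 → 1 → 2 → 5 → 10 → 20

Answer: 20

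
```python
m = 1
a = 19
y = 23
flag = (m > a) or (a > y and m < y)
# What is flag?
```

Trace:
`m = 1` → m = 1
`a = 19` → a = 19
`y = 23` → y = 23
`flag = (m > a) or (a > y and m < y)` → flag = False
So flag = False

Answer: False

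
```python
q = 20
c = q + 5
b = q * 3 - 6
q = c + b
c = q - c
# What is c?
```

Trace:
`q = 20` → q = 20
`c = q + 5` → c = 25
`b = q * 3 - 6` → b = 54
`q = c + b` → q = 79
`c = q - c` → c = 54
So c = 54

Answer: 54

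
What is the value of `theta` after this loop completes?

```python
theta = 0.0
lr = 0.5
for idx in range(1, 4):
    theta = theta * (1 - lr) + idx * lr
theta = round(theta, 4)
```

Moving average with lr=0.5
`theta` takes the values: 0.0 → 0.5 → 1.25 → 2.125

Answer: 2.125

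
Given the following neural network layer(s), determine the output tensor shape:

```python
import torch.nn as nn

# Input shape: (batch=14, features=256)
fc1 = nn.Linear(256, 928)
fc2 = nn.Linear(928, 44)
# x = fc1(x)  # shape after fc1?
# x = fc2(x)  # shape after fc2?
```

Input: (14, 256) -> after fc1: (14, 928) -> Output: (14, 44)

Answer: (14, 44)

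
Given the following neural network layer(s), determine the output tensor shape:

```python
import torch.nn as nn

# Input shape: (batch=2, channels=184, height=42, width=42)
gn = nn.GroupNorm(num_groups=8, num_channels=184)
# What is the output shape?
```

Input: (2, 184, 42, 42) -> Output: (2, 184, 42, 42)

Answer: (2, 184, 42, 42)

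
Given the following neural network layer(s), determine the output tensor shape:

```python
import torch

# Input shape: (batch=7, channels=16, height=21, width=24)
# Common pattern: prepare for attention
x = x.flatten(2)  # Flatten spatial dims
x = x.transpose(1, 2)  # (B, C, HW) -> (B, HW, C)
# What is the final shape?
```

Input: (7, 16, 21, 24) -> after flatten(2): (7, 16, 504) -> Output: (7, 504, 16)

Answer: (7, 504, 16)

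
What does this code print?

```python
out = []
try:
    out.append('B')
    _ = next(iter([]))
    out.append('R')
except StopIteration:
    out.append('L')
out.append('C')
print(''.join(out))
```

Execution trace: 'B' (try body) → 'L' (except StopIteration) → 'C' (after the try/except). Output: BLC

Answer: BLC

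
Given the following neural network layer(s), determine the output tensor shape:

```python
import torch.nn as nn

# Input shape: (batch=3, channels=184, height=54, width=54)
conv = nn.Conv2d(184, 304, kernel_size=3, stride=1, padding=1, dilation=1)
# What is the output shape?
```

Input: (3, 184, 54, 54) -> Output: (3, 304, 54, 54)

Answer: (3, 304, 54, 54)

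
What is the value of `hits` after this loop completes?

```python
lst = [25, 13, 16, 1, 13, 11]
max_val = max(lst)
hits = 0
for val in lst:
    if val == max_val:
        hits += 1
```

Count of max value 25 in [25, 13, 16, 1, 13, 11]
`hits` takes the values: 0 → 1

Answer: 1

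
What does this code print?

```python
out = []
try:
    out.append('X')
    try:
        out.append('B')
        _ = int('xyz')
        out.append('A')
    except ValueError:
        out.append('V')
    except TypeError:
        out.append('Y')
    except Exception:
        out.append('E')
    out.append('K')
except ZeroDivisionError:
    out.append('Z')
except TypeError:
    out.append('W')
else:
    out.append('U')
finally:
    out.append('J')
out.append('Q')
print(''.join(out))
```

Execution trace: 'X' (try body) → 'B' (inner try body) → 'V' (inner except ValueError) → 'K' (try body, no exception) → 'U' (else) → 'J' (finally) → 'Q' (after the try/except). Output: XBVKUJQ

Answer: XBVKUJQ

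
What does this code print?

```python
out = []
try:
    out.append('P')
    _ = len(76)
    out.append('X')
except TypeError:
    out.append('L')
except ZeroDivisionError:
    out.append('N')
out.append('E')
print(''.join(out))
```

Execution trace: 'P' (try body) → 'L' (except TypeError) → 'E' (after the try/except). Output: PLE

Answer: PLE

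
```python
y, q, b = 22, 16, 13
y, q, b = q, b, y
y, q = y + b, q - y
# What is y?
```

Trace:
`y, q, b = 22, 16, 13` → y = 22; q = 16; b = 13
`y, q, b = q, b, y` → y = 16; q = 13; b = 22
`y, q = y + b, q - y` → y = 38; q = -3
So y = 38

Answer: 38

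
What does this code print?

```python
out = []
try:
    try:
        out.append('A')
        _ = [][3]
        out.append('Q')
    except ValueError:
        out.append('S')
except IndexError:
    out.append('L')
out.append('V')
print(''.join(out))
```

Execution trace: 'A' (try body) → 'L' (outer except IndexError) → 'V' (after the try/except). Output: ALV

Answer: ALV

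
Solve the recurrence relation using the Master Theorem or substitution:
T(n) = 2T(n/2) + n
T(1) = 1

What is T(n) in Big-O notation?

By Master Theorem: a=2, b=2, f(n)=n. Since log_2(2) = 1 and f(n) = Θ(n^1), Case 2 applies. T(n) = O(n log n).

Answer: O(n log n)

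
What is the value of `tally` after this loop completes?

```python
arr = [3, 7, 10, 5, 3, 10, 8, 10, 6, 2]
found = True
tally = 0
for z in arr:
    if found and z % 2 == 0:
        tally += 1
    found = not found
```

Count even values at even positions
`tally` takes the values: 0 → 1 → 2 → 3

Answer: 3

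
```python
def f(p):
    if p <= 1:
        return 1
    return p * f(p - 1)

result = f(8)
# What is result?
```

f(8) = 8 * 7 * 6 * 5 * 4 * 3 * 2 * 1 = 40320

Answer: 40320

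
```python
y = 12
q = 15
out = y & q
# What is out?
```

Trace:
`y = 12` → y = 12
`q = 15` → q = 15
`out = y & q` → out = 12
So out = 12

Answer: 12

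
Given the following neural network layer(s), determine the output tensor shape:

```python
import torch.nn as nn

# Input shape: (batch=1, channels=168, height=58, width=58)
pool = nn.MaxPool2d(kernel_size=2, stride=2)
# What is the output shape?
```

Input: (1, 168, 58, 58) -> Output: (1, 168, 29, 29)

Answer: (1, 168, 29, 29)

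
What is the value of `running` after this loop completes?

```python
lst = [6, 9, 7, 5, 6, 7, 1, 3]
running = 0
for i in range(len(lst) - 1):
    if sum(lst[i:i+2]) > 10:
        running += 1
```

Count windows with sum > 10
`running` takes the values: 0 → 1 → 2 → 3 → 4 → 5

Answer: 5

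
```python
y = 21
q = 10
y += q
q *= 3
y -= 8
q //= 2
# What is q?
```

Trace:
`y = 21` → y = 21
`q = 10` → q = 10
`y += q` → y = 31
`q *= 3` → q = 30
`y -= 8` → y = 23
`q //= 2` → q = 15
So q = 15

Answer: 15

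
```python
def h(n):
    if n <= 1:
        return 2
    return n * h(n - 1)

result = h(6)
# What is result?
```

h(6) = 6 * 5 * 4 * 3 * 2 * 2 = 1440

Answer: 1440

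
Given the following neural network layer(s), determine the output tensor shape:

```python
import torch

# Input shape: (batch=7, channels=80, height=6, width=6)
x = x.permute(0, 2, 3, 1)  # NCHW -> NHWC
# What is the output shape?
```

Input: (7, 80, 6, 6) -> Output: (7, 6, 6, 80)

Answer: (7, 6, 6, 80)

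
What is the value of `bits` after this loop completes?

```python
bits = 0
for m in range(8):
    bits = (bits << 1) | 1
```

Build 8 consecutive 1-bits: 0b11111111
`bits` takes the values: 0 → 1 → 3 → 7 → 15 → 31 → 63 → 127 → 255

Answer: 255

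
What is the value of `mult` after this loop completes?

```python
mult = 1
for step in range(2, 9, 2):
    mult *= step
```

Product of even numbers 2 to 8
`mult` takes the values: 1 → 2 → 8 → 48 → 384

Answer: 384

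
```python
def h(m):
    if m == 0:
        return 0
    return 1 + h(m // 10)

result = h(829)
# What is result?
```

Count of digits of 829: 3

Answer: 3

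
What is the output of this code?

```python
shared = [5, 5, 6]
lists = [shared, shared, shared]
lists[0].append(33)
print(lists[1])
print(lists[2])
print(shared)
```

Key concept: list of same reference.
Step by step:
`shared = [5, 5, 6]` → shared = [5, 5, 6]
`lists = [shared, shared, shared]` → lists = [[5, 5, 6], [5, 5, 6], [5, 5, 6]]
`lists[0].append(33)` → shared = [5, 5, 6, 33]; lists = [[5, 5, 6, 33], [5, 5, 6, 33], [5, 5, 6, 33]]
`print(lists[1])` → prints [5, 5, 6, 33]
`print(lists[2])` → prints [5, 5, 6, 33]
`print(shared)` → prints [5, 5, 6, 33]

Answer:
[5, 5, 6, 33]
[5, 5, 6, 33]
[5, 5, 6, 33]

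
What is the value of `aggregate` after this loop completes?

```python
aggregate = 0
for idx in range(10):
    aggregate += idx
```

Sum of 0 to 9 = 45
`aggregate` takes the values: 0 → 1 → 3 → 6 → 10 → 15 → 21 → 28 → 36 → 45

Answer: 45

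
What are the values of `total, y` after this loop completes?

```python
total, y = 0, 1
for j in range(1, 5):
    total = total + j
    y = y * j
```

Sum and factorial of 1 to 4
`total, y` takes the values: (0, 1) → (1, 1) → (3, 1) → (3, 2) → (6, 2) → (6, 6) → (10, 6) → (10, 24)

Answer: 10, 24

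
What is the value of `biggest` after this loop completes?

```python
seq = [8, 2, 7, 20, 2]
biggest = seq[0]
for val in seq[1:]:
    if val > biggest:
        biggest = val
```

Maximum of [8, 2, 7, 20, 2]
`biggest` takes the values: 8 → 20

Answer: 20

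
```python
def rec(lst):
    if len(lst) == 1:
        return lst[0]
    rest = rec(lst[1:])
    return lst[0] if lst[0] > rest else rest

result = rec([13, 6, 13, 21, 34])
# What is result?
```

Recursive max over [13, 6, 13, 21, 34] = 34

Answer: 34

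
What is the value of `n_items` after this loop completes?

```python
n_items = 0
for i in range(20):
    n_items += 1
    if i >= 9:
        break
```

Loop breaks when i reaches 9, n_items is 10
`n_items` takes the values: 0 → 1 → 2 → 3 → 4 → 5 → 6 → 7 → 8 → 9 → 10

Answer: 10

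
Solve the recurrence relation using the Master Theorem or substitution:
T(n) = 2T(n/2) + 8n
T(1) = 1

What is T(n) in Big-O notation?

By Master Theorem: a=2, b=2, f(n)=8n. Since log_2(2) = 1 and f(n) = Θ(n^1), Case 2 applies. T(n) = O(n log n).

Answer: O(n log n)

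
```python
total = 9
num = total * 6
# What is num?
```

Trace:
`total = 9` → total = 9
`num = total * 6` → num = 54
So num = 54

Answer: 54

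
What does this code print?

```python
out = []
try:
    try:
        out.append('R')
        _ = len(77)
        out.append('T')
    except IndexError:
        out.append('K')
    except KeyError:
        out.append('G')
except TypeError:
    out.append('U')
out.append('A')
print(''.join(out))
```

Execution trace: 'R' (inner try body) → 'U' (outer except TypeError) → 'A' (after the try/except). Output: RUA

Answer: RUA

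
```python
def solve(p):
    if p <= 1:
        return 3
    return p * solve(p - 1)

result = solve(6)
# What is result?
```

solve(6) = 6 * 5 * 4 * 3 * 2 * 3 = 2160

Answer: 2160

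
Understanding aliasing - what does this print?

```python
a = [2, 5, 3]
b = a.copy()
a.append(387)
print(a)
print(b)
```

Key concept: list.copy() creates independent copy.
Step by step:
`a = [2, 5, 3]` → a = [2, 5, 3]
`b = a.copy()` → b = [2, 5, 3]
`a.append(387)` → a = [2, 5, 3, 387]
`print(a)` → prints [2, 5, 3, 387]
`print(b)` → prints [2, 5, 3]

Answer:
[2, 5, 3, 387]
[2, 5, 3]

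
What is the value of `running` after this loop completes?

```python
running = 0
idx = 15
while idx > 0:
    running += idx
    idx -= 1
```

Sum 15 down to 1
`running` takes the values: 0 → 15 → 29 → 42 → 54 → 65 → 75 → 84 → 92 → 99 → 105 → 110 → 114 → 117 → 119 → 120

Answer: 120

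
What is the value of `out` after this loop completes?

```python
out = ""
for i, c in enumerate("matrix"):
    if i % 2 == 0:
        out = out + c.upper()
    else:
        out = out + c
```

Uppercase even positions in 'matrix'
`out` takes the values: "" → "M" → "Ma" → "MaT" → "MaTr" → "MaTrI" → "MaTrIx"

Answer: "MaTrIx"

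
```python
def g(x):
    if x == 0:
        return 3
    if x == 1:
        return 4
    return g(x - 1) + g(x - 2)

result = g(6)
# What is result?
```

Build up from base cases: g(0)=3, g(1)=4, g(2)=7, g(3)=11, g(4)=18, g(5)=29, g(6)=47

Answer: 47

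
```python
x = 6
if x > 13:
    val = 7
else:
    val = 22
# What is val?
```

Trace:
`x = 6` → x = 6
`if x > 13: ...` → x > 13 is False, take else branch → val = 22
So val = 22

Answer: 22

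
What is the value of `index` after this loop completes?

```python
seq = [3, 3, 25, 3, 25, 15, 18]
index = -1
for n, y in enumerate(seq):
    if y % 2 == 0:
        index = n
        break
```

First even number index in [3, 3, 25, 3, 25, 15, 18]
`index` takes the values: -1 → 6

Answer: 6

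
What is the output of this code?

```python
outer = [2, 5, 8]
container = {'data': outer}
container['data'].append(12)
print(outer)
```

Key concept: dict holds reference to list.
Step by step:
`outer = [2, 5, 8]` → outer = [2, 5, 8]
`container = {'data': outer}` → container = {'data': [2, 5, 8]}
`container['data'].append(12)` → outer = [2, 5, 8, 12]; container = {'data': [2, 5, 8, 12]}
`print(outer)` → prints [2, 5, 8, 12]

Answer: [2, 5, 8, 12]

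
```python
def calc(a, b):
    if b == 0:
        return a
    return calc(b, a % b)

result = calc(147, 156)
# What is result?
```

calc(147, 156) -> calc(156, 147) -> calc(147, 9) -> calc(9, 3) -> calc(3, 0) -> 3

Answer: 3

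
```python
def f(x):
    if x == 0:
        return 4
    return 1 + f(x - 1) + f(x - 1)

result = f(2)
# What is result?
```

f(x) = 1 + 2·f(x-1), f(0)=4. Closed form: (4+1)·2^2 - 1 = 19.

Answer: 19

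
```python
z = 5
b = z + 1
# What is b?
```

Trace:
`z = 5` → z = 5
`b = z + 1` → b = 6
So b = 6

Answer: 6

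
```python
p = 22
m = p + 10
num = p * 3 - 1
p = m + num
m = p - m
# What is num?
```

Trace:
`p = 22` → p = 22
`m = p + 10` → m = 32
`num = p * 3 - 1` → num = 65
`p = m + num` → p = 97
`m = p - m` → m = 65
So num = 65

Answer: 65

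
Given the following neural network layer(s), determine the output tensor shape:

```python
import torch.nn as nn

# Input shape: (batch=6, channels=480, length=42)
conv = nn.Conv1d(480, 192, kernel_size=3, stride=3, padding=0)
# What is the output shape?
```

Input: (6, 480, 42) -> Output: (6, 192, 14)

Answer: (6, 192, 14)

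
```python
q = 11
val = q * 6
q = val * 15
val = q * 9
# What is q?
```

Trace:
`q = 11` → q = 11
`val = q * 6` → val = 66
`q = val * 15` → q = 990
`val = q * 9` → val = 8910
So q = 990

Answer: 990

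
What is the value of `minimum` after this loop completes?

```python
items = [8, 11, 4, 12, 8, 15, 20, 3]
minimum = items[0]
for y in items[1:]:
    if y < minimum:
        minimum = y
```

Minimum of [8, 11, 4, 12, 8, 15, 20, 3]
`minimum` takes the values: 8 → 4 → 3

Answer: 3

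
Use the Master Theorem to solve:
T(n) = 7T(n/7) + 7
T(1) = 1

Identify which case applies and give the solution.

a=7, b=7, f(n)=7. log_7(7) = 1. Since c=0 < 1, Case 1 applies: T(n) = Θ(n^log_b(a)) = O(n).

Answer: O(n) - Case 1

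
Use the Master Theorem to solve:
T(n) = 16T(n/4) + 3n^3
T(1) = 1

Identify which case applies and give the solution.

a=16, b=4, f(n)=3n^3. log_4(16) = 2. Since c=3 > 2 and the regularity condition holds (16(n/4)^3 = (16/4^3)n^3 with 16/4^3 < 1), Case 3 applies: T(n) = Θ(f(n)) = O(n^3).

Answer: O(n^3) - Case 3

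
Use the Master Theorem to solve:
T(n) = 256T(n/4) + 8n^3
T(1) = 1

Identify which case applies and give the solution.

a=256, b=4, f(n)=8n^3. log_4(256) = 4. Since c=3 < 4, Case 1 applies: T(n) = Θ(n^log_b(a)) = O(n^4).

Answer: O(n^4) - Case 1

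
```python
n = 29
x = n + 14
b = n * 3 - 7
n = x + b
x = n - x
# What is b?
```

Trace:
`n = 29` → n = 29
`x = n + 14` → x = 43
`b = n * 3 - 7` → b = 80
`n = x + b` → n = 123
`x = n - x` → x = 80
So b = 80

Answer: 80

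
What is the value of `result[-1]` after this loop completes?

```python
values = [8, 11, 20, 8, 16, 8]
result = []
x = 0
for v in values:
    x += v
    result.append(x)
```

Cumulative sum ends at 71
`result` takes the values: [] → [8] → [8, 19] → [8, 19, 39] → [8, 19, 39, 47] → [8, 19, 39, 47, 63] → [8, 19, 39, 47, 63, 71]
So `result[-1]` = 71

Answer: 71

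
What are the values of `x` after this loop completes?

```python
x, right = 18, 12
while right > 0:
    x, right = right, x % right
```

GCD of 18 and 12
`x` takes the values: 18 → 12 → 6

Answer: 6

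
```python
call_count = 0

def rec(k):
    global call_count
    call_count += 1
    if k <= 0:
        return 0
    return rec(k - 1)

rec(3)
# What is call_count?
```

Linear recursion stepping by 1: 4 calls from k=3 down to ≤0.

Answer: 4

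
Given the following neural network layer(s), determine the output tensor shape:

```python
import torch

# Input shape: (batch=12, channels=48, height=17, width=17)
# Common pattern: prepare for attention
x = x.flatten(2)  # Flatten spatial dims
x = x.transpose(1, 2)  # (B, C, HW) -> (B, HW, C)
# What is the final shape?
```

Input: (12, 48, 17, 17) -> after flatten(2): (12, 48, 289) -> Output: (12, 289, 48)

Answer: (12, 289, 48)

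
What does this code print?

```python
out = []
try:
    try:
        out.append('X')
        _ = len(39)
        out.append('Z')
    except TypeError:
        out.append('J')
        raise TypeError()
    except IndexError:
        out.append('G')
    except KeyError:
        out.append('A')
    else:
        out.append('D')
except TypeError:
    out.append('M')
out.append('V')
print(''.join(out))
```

Execution trace: 'X' (inner try body) → 'J' (inner except TypeError) → 'M' (outer except TypeError) → 'V' (after the try/except). Output: XJMV

Answer: XJMV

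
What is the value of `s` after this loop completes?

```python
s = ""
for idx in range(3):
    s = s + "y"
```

Repeat 'y' 3 times
`s` takes the values: "" → "y" → "yy" → "yyy"

Answer: "yyy"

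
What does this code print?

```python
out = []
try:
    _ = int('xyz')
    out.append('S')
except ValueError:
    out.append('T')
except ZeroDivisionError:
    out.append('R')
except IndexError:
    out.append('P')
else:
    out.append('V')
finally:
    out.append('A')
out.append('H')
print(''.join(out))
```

Execution trace: 'T' (except ValueError) → 'A' (finally) → 'H' (after the try/except). Output: TAH

Answer: TAH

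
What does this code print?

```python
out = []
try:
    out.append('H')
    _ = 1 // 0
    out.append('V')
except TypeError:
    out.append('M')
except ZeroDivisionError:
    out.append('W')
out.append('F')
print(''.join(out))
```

Execution trace: 'H' (try body) → 'W' (except ZeroDivisionError) → 'F' (after the try/except). Output: HWF

Answer: HWF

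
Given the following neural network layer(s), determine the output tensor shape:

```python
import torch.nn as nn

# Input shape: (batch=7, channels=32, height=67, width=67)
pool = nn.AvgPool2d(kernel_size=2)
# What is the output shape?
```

Input: (7, 32, 67, 67) -> Output: (7, 32, 33, 33)

Answer: (7, 32, 33, 33)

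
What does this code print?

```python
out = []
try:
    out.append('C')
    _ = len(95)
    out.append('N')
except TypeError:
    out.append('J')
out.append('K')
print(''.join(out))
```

Execution trace: 'C' (try body) → 'J' (except TypeError) → 'K' (after the try/except). Output: CJK

Answer: CJK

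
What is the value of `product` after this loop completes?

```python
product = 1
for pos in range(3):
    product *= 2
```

2^3 = 8
`product` takes the values: 1 → 2 → 4 → 8

Answer: 8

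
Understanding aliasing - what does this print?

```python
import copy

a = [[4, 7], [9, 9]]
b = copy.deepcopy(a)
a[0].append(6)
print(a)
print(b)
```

Key concept: deep copy is fully independent.
Step by step:
`a = [[4, 7], [9, 9]]` → a = [[4, 7], [9, 9]]
`b = copy.deepcopy(a)` → b = [[4, 7], [9, 9]]
`a[0].append(6)` → a = [[4, 7, 6], [9, 9]]
`print(a)` → prints [[4, 7, 6], [9, 9]]
`print(b)` → prints [[4, 7], [9, 9]]

Answer:
[[4, 7, 6], [9, 9]]
[[4, 7], [9, 9]]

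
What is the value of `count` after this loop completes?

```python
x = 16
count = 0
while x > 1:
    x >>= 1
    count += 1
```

Count right shifts until 1
`count` takes the values: 0 → 1 → 2 → 3 → 4

Answer: 4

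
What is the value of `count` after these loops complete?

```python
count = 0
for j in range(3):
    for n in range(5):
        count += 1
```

3 * 5 = 15
`count` takes the values: 0 → 1 → 2 → 3 → 4 → 5 → 6 → 7 → 8 → 9 → 10 → 11 → 12 → 13 → 14 → 15

Answer: 15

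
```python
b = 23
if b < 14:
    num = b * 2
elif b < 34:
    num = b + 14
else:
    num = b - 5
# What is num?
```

Trace:
`b = 23` → b = 23
`if b < 14: ...` → b < 14 is False, b < 34 is True → num = 37
So num = 37

Answer: 37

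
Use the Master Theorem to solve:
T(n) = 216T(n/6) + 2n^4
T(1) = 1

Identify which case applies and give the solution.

a=216, b=6, f(n)=2n^4. log_6(216) = 3. Since c=4 > 3 and the regularity condition holds (216(n/6)^4 = (216/6^4)n^4 with 216/6^4 < 1), Case 3 applies: T(n) = Θ(f(n)) = O(n^4).

Answer: O(n^4) - Case 3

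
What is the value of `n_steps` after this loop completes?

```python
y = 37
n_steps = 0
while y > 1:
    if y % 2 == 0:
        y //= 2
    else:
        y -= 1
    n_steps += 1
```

Steps to reduce 37 to 1
`n_steps` takes the values: 0 → 1 → 2 → 3 → 4 → 5 → 6 → 7

Answer: 7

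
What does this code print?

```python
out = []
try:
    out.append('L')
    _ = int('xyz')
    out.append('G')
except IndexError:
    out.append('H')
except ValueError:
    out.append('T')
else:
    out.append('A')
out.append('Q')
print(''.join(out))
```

Execution trace: 'L' (try body) → 'T' (except ValueError) → 'Q' (after the try/except). Output: LTQ

Answer: LTQ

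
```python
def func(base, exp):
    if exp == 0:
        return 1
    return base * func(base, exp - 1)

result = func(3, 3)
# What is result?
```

func(3, 3) = 3 * 3 * 3 = 27

Answer: 27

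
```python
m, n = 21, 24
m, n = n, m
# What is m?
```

Trace:
`m, n = 21, 24` → m = 21; n = 24
`m, n = n, m` → m = 24; n = 21
So m = 24

Answer: 24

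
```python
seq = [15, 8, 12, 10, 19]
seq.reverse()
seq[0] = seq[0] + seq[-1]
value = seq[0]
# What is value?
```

Trace:
`seq = [15, 8, 12, 10, 19]` → seq = [15, 8, 12, 10, 19]
`seq.reverse()` → seq = [19, 10, 12, 8, 15]
`seq[0] = seq[0] + seq[-1]` → seq = [34, 10, 12, 8, 15]
`value = seq[0]` → value = 34
So value = 34

Answer: 34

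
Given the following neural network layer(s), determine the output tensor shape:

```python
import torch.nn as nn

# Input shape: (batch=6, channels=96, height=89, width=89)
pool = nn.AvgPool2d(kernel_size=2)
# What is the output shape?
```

Input: (6, 96, 89, 89) -> Output: (6, 96, 44, 44)

Answer: (6, 96, 44, 44)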